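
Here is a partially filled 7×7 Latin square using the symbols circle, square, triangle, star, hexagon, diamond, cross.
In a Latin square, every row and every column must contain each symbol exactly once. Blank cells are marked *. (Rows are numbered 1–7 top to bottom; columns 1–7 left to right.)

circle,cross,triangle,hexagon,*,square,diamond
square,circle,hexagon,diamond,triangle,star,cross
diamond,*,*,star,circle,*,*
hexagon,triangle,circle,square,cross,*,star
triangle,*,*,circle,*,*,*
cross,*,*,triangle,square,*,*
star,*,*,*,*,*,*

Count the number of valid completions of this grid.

Row 1, column 5: eliminating its row and column leaves {star}.
Row 3, column 2: eliminating its row and column leaves {square, hexagon}.
Row 3, column 3: eliminating its row and column leaves {square, cross}.
Row 3, column 6: eliminating its row and column leaves {triangle, hexagon, cross}.
Row 3, column 7: eliminating its row and column leaves {square, triangle, hexagon}.
Row 4, column 6: eliminating its row and column leaves {diamond}.
Row 5, column 2: eliminating its row and column leaves {square, star, hexagon, diamond}.
Row 5, column 3: eliminating its row and column leaves {square, star, diamond, cross}.
Row 5, column 5: eliminating its row and column leaves {star, hexagon, diamond}.
Row 5, column 6: eliminating its row and column leaves {hexagon, diamond, cross}.
Row 5, column 7: eliminating its row and column leaves {square, hexagon}.
Row 6, column 2: eliminating its row and column leaves {star, hexagon, diamond}.
Row 6, column 3: eliminating its row and column leaves {star, diamond}.
Row 6, column 6: eliminating its row and column leaves {circle, hexagon, diamond}.
Row 6, column 7: eliminating its row and column leaves {circle, hexagon}.
Row 7, column 2: eliminating its row and column leaves {square, hexagon, diamond}.
Row 7, column 3: eliminating its row and column leaves {square, diamond, cross}.
Row 7, column 4: eliminating its row and column leaves {cross}.
Row 7, column 5: eliminating its row and column leaves {hexagon, diamond}.
Row 7, column 6: eliminating its row and column leaves {circle, triangle, hexagon, diamond, cross}.
Row 7, column 7: eliminating its row and column leaves {circle, square, triangle, hexagon}.
Enumerating the assignments across these blanks that avoid any row or column repeat gives 9 completions.

9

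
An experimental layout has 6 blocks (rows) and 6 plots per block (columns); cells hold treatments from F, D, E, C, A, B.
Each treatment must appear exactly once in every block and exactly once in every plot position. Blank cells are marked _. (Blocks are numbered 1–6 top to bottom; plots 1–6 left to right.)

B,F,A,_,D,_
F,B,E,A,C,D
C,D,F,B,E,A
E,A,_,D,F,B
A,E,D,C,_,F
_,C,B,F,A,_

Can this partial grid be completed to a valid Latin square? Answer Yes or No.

Yes

No block or plot among the givens repeats a symbol, and propagating forced cells runs into no contradiction.
One valid completion exists (for instance, B F A E D C / F B E A C D / C D F B E A / E A C D F B / A E D C B F / D C B F A E).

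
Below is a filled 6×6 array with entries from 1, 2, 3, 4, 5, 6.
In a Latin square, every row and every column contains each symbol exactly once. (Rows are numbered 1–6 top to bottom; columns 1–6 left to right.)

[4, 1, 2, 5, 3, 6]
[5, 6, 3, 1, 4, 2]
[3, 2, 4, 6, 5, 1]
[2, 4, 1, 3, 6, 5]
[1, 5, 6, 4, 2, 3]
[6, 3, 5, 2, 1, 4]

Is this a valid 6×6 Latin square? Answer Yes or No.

Yes

Each row is a permutation of the 6 symbols, and so is each column.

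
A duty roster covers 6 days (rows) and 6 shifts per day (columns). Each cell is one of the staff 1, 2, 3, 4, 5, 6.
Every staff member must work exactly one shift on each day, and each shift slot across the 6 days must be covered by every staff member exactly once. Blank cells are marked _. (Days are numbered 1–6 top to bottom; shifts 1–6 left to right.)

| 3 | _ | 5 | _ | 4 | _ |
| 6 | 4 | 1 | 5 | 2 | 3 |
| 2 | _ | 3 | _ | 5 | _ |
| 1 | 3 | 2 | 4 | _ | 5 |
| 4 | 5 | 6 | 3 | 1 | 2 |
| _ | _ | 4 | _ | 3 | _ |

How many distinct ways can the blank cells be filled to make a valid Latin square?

Day 1, shift 2: eliminating its day and shift leaves {1, 2, 6}.
Day 1, shift 4: eliminating its day and shift leaves {1, 2, 6}.
Day 1, shift 6: eliminating its day and shift leaves {1, 6}.
Day 3, shift 2: eliminating its day and shift leaves {1, 6}.
Day 3, shift 4: eliminating its day and shift leaves {1, 6}.
Day 3, shift 6: eliminating its day and shift leaves {1, 4, 6}.
Day 4, shift 5: eliminating its day and shift leaves {6}.
Day 6, shift 1: eliminating its day and shift leaves {5}.
Day 6, shift 2: eliminating its day and shift leaves {1, 2, 6}.
Day 6, shift 4: eliminating its day and shift leaves {1, 2, 6}.
Day 6, shift 6: eliminating its day and shift leaves {1, 6}.
Enumerating the assignments across these blanks that avoid any day or shift repeat gives 4 completions.

4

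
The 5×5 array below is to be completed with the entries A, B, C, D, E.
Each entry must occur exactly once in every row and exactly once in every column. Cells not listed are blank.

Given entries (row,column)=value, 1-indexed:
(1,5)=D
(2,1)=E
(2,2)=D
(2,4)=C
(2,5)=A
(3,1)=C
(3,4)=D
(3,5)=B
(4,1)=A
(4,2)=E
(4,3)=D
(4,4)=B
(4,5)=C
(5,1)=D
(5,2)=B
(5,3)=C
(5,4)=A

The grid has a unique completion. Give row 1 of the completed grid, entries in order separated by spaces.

Row 1, column 1: row 1 has {D} and column 1 has {A, C, D, E}, leaving only B.
Row 1, column 4: row 1 has {B, D} and column 4 has {A, B, C, D}, leaving only E.
Row 1, column 3: row 1 has {B, D, E} and column 3 has {C, D}, leaving only A.
Row 1, column 2: row 1 has {A, B, D, E} and column 2 has {B, D, E}, leaving only C.
So row 1 reads: B C A E D.

B C A E D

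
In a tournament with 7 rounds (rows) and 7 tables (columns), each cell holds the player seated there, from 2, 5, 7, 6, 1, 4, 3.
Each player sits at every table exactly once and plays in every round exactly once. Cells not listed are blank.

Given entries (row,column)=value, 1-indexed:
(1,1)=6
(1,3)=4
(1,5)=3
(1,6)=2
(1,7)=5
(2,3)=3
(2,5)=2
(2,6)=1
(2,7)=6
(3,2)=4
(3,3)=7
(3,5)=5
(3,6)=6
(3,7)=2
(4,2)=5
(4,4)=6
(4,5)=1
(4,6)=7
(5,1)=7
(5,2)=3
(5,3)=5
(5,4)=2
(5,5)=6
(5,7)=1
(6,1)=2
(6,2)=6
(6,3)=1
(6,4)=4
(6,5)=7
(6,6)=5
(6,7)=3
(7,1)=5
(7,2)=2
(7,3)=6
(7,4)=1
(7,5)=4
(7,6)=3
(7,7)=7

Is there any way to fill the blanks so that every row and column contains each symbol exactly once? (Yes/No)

No round or table among the givens repeats a symbol, and propagating forced cells runs into no contradiction.
One valid completion exists (for instance, 6 1 4 7 3 2 5 / 4 7 3 5 2 1 6 / 1 4 7 3 5 6 2 / 3 5 2 6 1 7 4 / 7 3 5 2 6 4 1 / 2 6 1 4 7 5 3 / 5 2 6 1 4 3 7).

Yes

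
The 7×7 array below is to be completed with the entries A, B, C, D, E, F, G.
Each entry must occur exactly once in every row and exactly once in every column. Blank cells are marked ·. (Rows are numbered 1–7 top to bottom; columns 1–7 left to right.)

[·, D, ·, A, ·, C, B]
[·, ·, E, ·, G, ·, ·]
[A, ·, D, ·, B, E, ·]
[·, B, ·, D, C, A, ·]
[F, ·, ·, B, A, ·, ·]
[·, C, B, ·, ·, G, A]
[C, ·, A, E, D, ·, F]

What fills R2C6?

Row 5, column 6: row 5 has {A, B, F} and column 6 has {A, C, E, G}, leaving only D.
Row 6, column 4: row 6 has {A, B, C, G} and column 4 has {A, B, D, E}, leaving only F.
Row 2, column 4: row 2 has {E, G} and column 4 has {A, B, D, E, F}, leaving only C.
Row 2, column 7: row 2 has {C, E, G} and column 7 has {A, B, F}, leaving only D.
Row 2, column 1: row 2 has {C, D, E, G} and column 1 has {A, C, F}, leaving only B.
Row 2 already has {B, C, D, E, G} and column 6 already has {A, C, D, E, G}, so row 2, column 6 must be F.

F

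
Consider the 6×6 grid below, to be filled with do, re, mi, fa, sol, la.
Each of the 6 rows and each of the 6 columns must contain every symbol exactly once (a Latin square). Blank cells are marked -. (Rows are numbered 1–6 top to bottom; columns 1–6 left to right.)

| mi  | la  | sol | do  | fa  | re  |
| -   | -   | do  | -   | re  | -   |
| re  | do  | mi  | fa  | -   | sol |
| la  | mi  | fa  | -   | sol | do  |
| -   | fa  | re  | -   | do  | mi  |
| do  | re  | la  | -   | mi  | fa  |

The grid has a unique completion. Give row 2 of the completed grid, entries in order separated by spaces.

Row 2, column 2: row 2 has {do, re} and column 2 has {do, re, mi, fa, la}, leaving only sol.
Row 2, column 1: row 2 has {do, re, sol} and column 1 has {do, re, mi, la}, leaving only fa.
Row 2, column 6: row 2 has {do, re, fa, sol} and column 6 has {do, re, mi, fa, sol}, leaving only la.
Row 2, column 4: row 2 has {do, re, fa, sol, la} and column 4 has {do, fa}, leaving only mi.
So row 2 reads: fa sol do mi re la.

fa sol do mi re la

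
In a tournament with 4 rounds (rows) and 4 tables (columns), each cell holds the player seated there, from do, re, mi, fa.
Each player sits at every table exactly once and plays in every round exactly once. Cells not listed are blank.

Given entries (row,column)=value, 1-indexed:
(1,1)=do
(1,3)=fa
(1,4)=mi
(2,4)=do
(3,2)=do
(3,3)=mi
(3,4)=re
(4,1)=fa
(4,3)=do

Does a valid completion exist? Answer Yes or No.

No

Round 3, table 1: round 3 together with table 1 already contain {do, re, mi, fa} — every symbol — so nothing can go there. The grid has no valid completion.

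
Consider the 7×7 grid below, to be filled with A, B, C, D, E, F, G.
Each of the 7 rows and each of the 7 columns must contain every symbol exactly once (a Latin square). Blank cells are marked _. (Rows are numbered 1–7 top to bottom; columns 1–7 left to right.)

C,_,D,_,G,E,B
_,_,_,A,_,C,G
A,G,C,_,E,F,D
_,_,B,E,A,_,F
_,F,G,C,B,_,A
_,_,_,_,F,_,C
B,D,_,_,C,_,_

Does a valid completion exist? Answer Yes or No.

Yes

No row or column among the givens repeats a symbol, and propagating forced cells runs into no contradiction.
One valid completion exists (for instance, C A D F G E B / F B E A D C G / A G C B E F D / D C B E A G F / E F G C B D A / G E A D F B C / B D F G C A E).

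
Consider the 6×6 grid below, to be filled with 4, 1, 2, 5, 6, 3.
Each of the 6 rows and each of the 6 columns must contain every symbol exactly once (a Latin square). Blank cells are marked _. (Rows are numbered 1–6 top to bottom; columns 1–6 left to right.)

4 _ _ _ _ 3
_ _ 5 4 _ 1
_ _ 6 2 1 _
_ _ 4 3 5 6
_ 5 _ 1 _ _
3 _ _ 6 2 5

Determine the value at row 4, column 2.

Row 1, column 4: row 1 has {4, 3} and column 4 has {4, 1, 2, 6, 3}, leaving only 5.
Row 1, column 5: row 1 has {4, 5, 3} and column 5 has {1, 2, 5}, leaving only 6.
Row 2, column 5: row 2 has {4, 1, 5} and column 5 has {1, 2, 5, 6}, leaving only 3.
Row 3, column 1: row 3 has {1, 2, 6} and column 1 has {4, 3}, leaving only 5.
Row 3, column 6: row 3 has {1, 2, 5, 6} and column 6 has {1, 5, 6, 3}, leaving only 4.
Row 3, column 2: row 3 has {4, 1, 2, 5, 6} and column 2 has {5}, leaving only 3.
Row 5, column 5: row 5 has {1, 5} and column 5 has {1, 2, 5, 6, 3}, leaving only 4.
Row 5, column 6: row 5 has {4, 1, 5} and column 6 has {4, 1, 5, 6, 3}, leaving only 2.
Row 5, column 1: row 5 has {4, 1, 2, 5} and column 1 has {4, 5, 3}, leaving only 6.
Row 2, column 1: row 2 has {4, 1, 5, 3} and column 1 has {4, 5, 6, 3}, leaving only 2.
Row 2, column 2: row 2 has {4, 1, 2, 5, 3} and column 2 has {5, 3}, leaving only 6.
Row 4, column 1: row 4 has {4, 5, 6, 3} and column 1 has {4, 2, 5, 6, 3}, leaving only 1.
Row 4 already has {4, 1, 5, 6, 3} and column 2 already has {5, 6, 3}, so row 4, column 2 must be 2.

2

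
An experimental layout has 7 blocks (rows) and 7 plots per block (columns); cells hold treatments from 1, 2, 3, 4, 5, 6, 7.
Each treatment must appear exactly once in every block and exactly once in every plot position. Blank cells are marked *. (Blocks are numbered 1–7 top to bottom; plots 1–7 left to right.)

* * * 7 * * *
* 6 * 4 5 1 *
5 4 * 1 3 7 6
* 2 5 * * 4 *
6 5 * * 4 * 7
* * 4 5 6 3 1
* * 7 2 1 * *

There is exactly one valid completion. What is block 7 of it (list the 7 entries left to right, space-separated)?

4 3 7 2 1 6 5

Block 7, plot 2: block 7 has {1, 2, 7} and plot 2 has {2, 4, 5, 6}, leaving only 3.
Block 7, plot 1: block 7 has {1, 2, 3, 7} and plot 1 has {5, 6}, leaving only 4.
Block 7, plot 7: block 7 has {1, 2, 3, 4, 7} and plot 7 has {1, 6, 7}, leaving only 5.
Block 7, plot 6: block 7 has {1, 2, 3, 4, 5, 7} and plot 6 has {1, 3, 4, 7}, leaving only 6.
So block 7 reads: 4 3 7 2 1 6 5.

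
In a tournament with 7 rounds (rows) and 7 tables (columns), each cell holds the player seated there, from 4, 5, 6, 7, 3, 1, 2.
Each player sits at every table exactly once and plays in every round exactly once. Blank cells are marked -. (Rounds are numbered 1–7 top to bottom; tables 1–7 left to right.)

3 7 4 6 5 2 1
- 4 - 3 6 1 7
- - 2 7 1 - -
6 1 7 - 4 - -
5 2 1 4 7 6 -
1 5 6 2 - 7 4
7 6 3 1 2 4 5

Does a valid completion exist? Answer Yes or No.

Yes

No round or table among the givens repeats a symbol, and propagating forced cells runs into no contradiction.
One valid completion exists (for instance, 3 7 4 6 5 2 1 / 2 4 5 3 6 1 7 / 4 3 2 7 1 5 6 / 6 1 7 5 4 3 2 / 5 2 1 4 7 6 3 / 1 5 6 2 3 7 4 / 7 6 3 1 2 4 5).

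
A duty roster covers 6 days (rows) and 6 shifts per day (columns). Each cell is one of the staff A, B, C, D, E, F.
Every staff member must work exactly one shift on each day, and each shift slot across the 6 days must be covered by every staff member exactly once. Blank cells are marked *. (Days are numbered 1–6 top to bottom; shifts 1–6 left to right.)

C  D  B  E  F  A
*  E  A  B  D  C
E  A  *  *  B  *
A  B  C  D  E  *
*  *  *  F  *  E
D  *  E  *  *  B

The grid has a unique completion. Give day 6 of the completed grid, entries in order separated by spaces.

Day 2, shift 1: day 2 has {A, B, C, D, E} and shift 1 has {A, C, D, E}, leaving only F.
Day 3, shift 4: day 3 has {A, B, E} and shift 4 has {B, D, E, F}, leaving only C.
Day 6, shift 4: day 6 has {B, D, E} and shift 4 has {B, C, D, E, F}, leaving only A.
Day 6, shift 5: day 6 has {A, B, D, E} and shift 5 has {B, D, E, F}, leaving only C.
Day 6, shift 2: day 6 has {A, B, C, D, E} and shift 2 has {A, B, D, E}, leaving only F.
So day 6 reads: D F E A C B.

D F E A C B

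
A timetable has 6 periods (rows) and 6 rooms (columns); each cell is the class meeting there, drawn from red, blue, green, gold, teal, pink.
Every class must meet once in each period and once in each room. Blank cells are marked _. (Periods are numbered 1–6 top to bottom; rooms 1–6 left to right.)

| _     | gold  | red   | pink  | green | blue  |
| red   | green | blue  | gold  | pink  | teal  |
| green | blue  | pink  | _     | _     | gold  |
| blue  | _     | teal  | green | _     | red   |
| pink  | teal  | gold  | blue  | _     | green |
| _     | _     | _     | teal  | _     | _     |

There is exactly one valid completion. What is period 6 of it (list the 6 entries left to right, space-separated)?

Period 6, room 1: period 6 has {teal} and room 1 has {red, blue, green, pink}, leaving only gold.
Period 6, room 3: period 6 has {gold, teal} and room 3 has {red, blue, gold, teal, pink}, leaving only green.
Period 6, room 6: period 6 has {green, gold, teal} and room 6 has {red, blue, green, gold, teal}, leaving only pink.
Period 6, room 2: period 6 has {green, gold, teal, pink} and room 2 has {blue, green, gold, teal}, leaving only red.
Period 6, room 5: period 6 has {red, green, gold, teal, pink} and room 5 has {green, pink}, leaving only blue.
So period 6 reads: gold red green teal blue pink.

gold red green teal blue pink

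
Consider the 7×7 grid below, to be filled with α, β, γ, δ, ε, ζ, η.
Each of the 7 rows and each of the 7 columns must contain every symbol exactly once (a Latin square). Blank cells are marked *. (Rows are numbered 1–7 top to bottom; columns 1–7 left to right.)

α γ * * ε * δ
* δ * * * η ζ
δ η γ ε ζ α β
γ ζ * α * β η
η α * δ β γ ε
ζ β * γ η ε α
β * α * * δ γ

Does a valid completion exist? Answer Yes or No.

No

Row 7, column 5: row 7 together with column 5 already contain {α, β, γ, δ, ε, ζ, η} — every symbol — so nothing can go there. The grid has no valid completion.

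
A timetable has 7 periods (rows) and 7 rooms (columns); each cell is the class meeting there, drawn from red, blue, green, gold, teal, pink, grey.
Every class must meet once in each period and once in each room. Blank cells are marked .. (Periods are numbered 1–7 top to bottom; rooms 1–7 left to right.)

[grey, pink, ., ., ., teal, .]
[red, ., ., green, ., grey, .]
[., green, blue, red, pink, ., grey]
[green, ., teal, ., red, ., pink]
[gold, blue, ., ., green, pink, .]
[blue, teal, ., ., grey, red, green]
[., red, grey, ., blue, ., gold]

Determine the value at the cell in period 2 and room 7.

blue

Period 1, room 5: period 1 has {teal, pink, grey} and room 5 has {red, blue, green, pink, grey}, leaving only gold.
Period 1, room 4: period 1 has {gold, teal, pink, grey} and room 4 has {red, green}, leaving only blue.
Period 1, room 7: period 1 has {blue, gold, teal, pink, grey} and room 7 has {green, gold, pink, grey}, leaving only red.
Period 1, room 3: period 1 has {red, blue, gold, teal, pink, grey} and room 3 has {blue, teal, grey}, leaving only green.
Period 2, room 2: period 2 has {red, green, grey} and room 2 has {red, blue, green, teal, pink}, leaving only gold.
Period 2, room 3: period 2 has {red, green, gold, grey} and room 3 has {blue, green, teal, grey}, leaving only pink.
Period 2, room 5: period 2 has {red, green, gold, pink, grey} and room 5 has {red, blue, green, gold, pink, grey}, leaving only teal.
Period 2 already has {red, green, gold, teal, pink, grey} and room 7 already has {red, green, gold, pink, grey}, so period 2, room 7 must be blue.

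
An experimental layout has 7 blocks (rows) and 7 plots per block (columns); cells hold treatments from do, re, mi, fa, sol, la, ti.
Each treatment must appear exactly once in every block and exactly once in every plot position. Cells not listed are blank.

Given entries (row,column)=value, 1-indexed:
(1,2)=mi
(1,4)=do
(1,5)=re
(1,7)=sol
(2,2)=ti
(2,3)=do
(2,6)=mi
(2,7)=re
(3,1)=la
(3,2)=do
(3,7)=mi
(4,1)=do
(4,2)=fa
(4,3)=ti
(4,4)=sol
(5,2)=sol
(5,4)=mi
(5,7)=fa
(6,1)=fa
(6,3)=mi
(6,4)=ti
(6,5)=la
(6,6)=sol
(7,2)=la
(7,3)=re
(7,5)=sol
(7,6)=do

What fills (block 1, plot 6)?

la

Block 1, plot 1: block 1 has {do, re, mi, sol} and plot 1 has {do, fa, la}, leaving only ti.
Block 2, plot 1: block 2 has {do, re, mi, ti} and plot 1 has {do, fa, la, ti}, leaving only sol.
Block 2, plot 5: block 2 has {do, re, mi, sol, ti} and plot 5 has {re, sol, la}, leaving only fa.
Block 2, plot 4: block 2 has {do, re, mi, fa, sol, ti} and plot 4 has {do, mi, sol, ti}, leaving only la.
Block 3, plot 5: block 3 has {do, mi, la} and plot 5 has {re, fa, sol, la}, leaving only ti.
Block 4, plot 5: block 4 has {do, fa, sol, ti} and plot 5 has {re, fa, sol, la, ti}, leaving only mi.
Block 4, plot 7: block 4 has {do, mi, fa, sol, ti} and plot 7 has {re, mi, fa, sol}, leaving only la.
Block 4, plot 6: block 4 has {do, mi, fa, sol, la, ti} and plot 6 has {do, mi, sol}, leaving only re.
Block 3, plot 6: block 3 has {do, mi, la, ti} and plot 6 has {do, re, mi, sol}, leaving only fa.
Block 1 already has {do, re, mi, sol, ti} and plot 6 already has {do, re, mi, fa, sol}, so block 1, plot 6 must be la.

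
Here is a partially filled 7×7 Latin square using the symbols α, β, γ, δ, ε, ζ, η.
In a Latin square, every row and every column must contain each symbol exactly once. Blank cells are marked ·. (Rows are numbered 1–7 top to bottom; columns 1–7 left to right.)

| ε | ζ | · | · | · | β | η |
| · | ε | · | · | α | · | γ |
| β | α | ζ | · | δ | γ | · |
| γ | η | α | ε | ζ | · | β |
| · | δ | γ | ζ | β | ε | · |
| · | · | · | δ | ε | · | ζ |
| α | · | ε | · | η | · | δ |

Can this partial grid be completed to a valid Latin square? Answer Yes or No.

No

Row 1, column 3: row 1 has {β, ε, ζ, η} and column 3 has {α, γ, ε, ζ}, so it must be δ.
Row 1, column 5: row 1 has {β, δ, ε, ζ, η} and column 5 has {α, β, δ, ε, ζ, η}, so it must be γ.
Row 1, column 4: row 1 has {β, γ, δ, ε, ζ, η} and column 4 has {δ, ε, ζ}, so it must be α.
Row 3, column 4: row 3 has {α, β, γ, δ, ζ} and column 4 has {α, δ, ε, ζ}, so it must be η.
Row 2, column 4: row 2 has {α, γ, ε} and column 4 has {α, δ, ε, ζ, η}, so it must be β.
Row 2, column 3: row 2 has {α, β, γ, ε} and column 3 has {α, γ, δ, ε, ζ}, so it must be η.
Row 3, column 7: row 3 has {α, β, γ, δ, ζ, η} and column 7 has {β, γ, δ, ζ, η}, so it must be ε.
Row 4, column 6: row 4 has {α, β, γ, ε, ζ, η} and column 6 has {β, γ, ε}, so it must be δ.
Row 2, column 6: row 2 has {α, β, γ, ε, η} and column 6 has {β, γ, δ, ε}, so it must be ζ.
Now row 7, column 6: row 7 together with column 6 already contain {α, β, γ, δ, ε, ζ, η} — every symbol — so nothing can go there. The grid has no valid completion.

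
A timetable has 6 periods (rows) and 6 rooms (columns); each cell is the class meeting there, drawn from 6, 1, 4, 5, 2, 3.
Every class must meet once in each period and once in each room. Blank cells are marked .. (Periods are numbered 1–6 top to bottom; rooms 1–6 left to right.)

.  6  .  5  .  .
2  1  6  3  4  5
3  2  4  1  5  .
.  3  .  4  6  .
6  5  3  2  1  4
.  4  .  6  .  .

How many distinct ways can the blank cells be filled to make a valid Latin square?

5

Period 1, room 1: eliminating its period and room leaves {1, 4}.
Period 1, room 3: eliminating its period and room leaves {1, 2}.
Period 1, room 5: eliminating its period and room leaves {2, 3}.
Period 1, room 6: eliminating its period and room leaves {1, 2, 3}.
Period 3, room 6: eliminating its period and room leaves {6}.
Period 4, room 1: eliminating its period and room leaves {1, 5}.
Period 4, room 3: eliminating its period and room leaves {1, 5, 2}.
Period 4, room 6: eliminating its period and room leaves {1, 2}.
Period 6, room 1: eliminating its period and room leaves {1, 5}.
Period 6, room 3: eliminating its period and room leaves {1, 5, 2}.
Period 6, room 5: eliminating its period and room leaves {2, 3}.
Period 6, room 6: eliminating its period and room leaves {1, 2, 3}.
Enumerating the assignments across these blanks that avoid any period or room repeat gives 5 completions.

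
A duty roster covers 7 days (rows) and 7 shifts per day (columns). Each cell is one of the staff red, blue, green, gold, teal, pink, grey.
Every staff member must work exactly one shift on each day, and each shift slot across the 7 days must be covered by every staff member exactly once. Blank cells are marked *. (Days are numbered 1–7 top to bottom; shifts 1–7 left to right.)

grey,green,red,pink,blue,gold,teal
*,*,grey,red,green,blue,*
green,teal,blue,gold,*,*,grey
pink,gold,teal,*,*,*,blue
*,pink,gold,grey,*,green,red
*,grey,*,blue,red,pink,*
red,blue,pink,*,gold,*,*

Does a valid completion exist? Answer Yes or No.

Day 2, shift 2: day 2 together with shift 2 already contain {red, blue, green, gold, teal, pink, grey} — every symbol — so nothing can go there. The grid has no valid completion.

No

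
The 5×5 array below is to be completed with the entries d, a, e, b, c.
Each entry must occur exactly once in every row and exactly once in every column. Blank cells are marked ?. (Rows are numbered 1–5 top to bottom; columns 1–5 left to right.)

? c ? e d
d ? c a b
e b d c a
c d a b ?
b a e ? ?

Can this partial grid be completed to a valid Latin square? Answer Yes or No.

No row or column among the givens repeats a symbol, and propagating forced cells runs into no contradiction.
One valid completion exists (for instance, a c b e d / d e c a b / e b d c a / c d a b e / b a e d c).

Yes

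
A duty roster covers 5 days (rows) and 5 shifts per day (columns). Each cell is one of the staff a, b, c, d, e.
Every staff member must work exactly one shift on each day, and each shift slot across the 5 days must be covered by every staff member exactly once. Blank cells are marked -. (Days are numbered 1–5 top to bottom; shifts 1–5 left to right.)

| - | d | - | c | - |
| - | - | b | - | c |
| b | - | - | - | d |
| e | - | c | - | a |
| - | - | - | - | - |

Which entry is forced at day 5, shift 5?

Day 1, shift 1: day 1 has {c, d} and shift 1 has {b, e}, leaving only a.
Day 1, shift 3: day 1 has {a, c, d} and shift 3 has {b, c}, leaving only e.
Day 1, shift 5: day 1 has {a, c, d, e} and shift 5 has {a, c, d}, leaving only b.
Day 5 already has {} and shift 5 already has {a, b, c, d}, so day 5, shift 5 must be e.

e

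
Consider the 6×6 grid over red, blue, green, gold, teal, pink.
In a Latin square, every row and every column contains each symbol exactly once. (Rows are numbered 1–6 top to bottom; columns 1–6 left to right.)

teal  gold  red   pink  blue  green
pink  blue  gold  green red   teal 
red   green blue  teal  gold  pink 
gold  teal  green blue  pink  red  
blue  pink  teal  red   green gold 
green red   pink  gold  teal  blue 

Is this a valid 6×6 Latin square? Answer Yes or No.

Yes

Each row is a permutation of the 6 symbols, and so is each column.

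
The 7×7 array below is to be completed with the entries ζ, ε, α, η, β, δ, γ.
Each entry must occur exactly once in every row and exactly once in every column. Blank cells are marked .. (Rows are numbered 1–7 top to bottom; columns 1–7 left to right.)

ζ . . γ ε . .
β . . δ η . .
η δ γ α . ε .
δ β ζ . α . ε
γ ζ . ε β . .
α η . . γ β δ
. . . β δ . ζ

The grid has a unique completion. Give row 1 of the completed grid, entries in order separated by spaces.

ζ α β γ ε δ η

Row 1, column 2: row 1 has {ζ, ε, γ} and column 2 has {ζ, η, β, δ}, leaving only α.
Row 3, column 5: row 3 has {ε, α, η, δ, γ} and column 5 has {ε, α, η, β, δ, γ}, leaving only ζ.
Row 3, column 7: row 3 has {ζ, ε, α, η, δ, γ} and column 7 has {ζ, ε, δ}, leaving only β.
Row 1, column 7: row 1 has {ζ, ε, α, γ} and column 7 has {ζ, ε, β, δ}, leaving only η.
Row 1, column 6: row 1 has {ζ, ε, α, η, γ} and column 6 has {ε, β}, leaving only δ.
Row 1, column 3: row 1 has {ζ, ε, α, η, δ, γ} and column 3 has {ζ, γ}, leaving only β.
So row 1 reads: ζ α β γ ε δ η.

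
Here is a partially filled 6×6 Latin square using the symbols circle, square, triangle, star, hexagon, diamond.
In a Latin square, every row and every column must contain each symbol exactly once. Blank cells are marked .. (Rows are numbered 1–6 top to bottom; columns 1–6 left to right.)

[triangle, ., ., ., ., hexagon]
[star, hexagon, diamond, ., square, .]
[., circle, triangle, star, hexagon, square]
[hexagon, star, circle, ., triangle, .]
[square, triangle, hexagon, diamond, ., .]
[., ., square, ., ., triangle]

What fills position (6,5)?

Row 1, column 3: row 1 has {triangle, hexagon} and column 3 has {circle, square, triangle, hexagon, diamond}, leaving only star.
Row 2, column 6: row 2 has {square, star, hexagon, diamond} and column 6 has {square, triangle, hexagon}, leaving only circle.
Row 2, column 4: row 2 has {circle, square, star, hexagon, diamond} and column 4 has {star, diamond}, leaving only triangle.
Row 3, column 1: row 3 has {circle, square, triangle, star, hexagon} and column 1 has {square, triangle, star, hexagon}, leaving only diamond.
Row 4, column 4: row 4 has {circle, triangle, star, hexagon} and column 4 has {triangle, star, diamond}, leaving only square.
Row 1, column 4: row 1 has {triangle, star, hexagon} and column 4 has {square, triangle, star, diamond}, leaving only circle.
Row 1, column 5: row 1 has {circle, triangle, star, hexagon} and column 5 has {square, triangle, hexagon}, leaving only diamond.
Row 1, column 2: row 1 has {circle, triangle, star, hexagon, diamond} and column 2 has {circle, triangle, star, hexagon}, leaving only square.
Row 4, column 6: row 4 has {circle, square, triangle, star, hexagon} and column 6 has {circle, square, triangle, hexagon}, leaving only diamond.
Row 5, column 6: row 5 has {square, triangle, hexagon, diamond} and column 6 has {circle, square, triangle, hexagon, diamond}, leaving only star.
Row 5, column 5: row 5 has {square, triangle, star, hexagon, diamond} and column 5 has {square, triangle, hexagon, diamond}, leaving only circle.
Row 6 already has {square, triangle} and column 5 already has {circle, square, triangle, hexagon, diamond}, so row 6, column 5 must be star.

star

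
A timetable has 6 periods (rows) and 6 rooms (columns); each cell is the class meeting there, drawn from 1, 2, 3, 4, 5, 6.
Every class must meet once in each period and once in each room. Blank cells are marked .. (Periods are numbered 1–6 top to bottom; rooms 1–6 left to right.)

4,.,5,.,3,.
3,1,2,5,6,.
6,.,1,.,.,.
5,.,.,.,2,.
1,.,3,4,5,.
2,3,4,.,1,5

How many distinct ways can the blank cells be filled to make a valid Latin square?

3

Period 1, room 2: eliminating its period and room leaves {2, 6}.
Period 1, room 4: eliminating its period and room leaves {1, 2, 6}.
Period 1, room 6: eliminating its period and room leaves {1, 2, 6}.
Period 2, room 6: eliminating its period and room leaves {4}.
Period 3, room 2: eliminating its period and room leaves {2, 4, 5}.
Period 3, room 4: eliminating its period and room leaves {2, 3}.
Period 3, room 5: eliminating its period and room leaves {4}.
Period 3, room 6: eliminating its period and room leaves {2, 3, 4}.
Period 4, room 2: eliminating its period and room leaves {4, 6}.
Period 4, room 3: eliminating its period and room leaves {6}.
Period 4, room 4: eliminating its period and room leaves {1, 3, 6}.
Period 4, room 6: eliminating its period and room leaves {1, 3, 4, 6}.
Period 5, room 2: eliminating its period and room leaves {2, 6}.
Period 5, room 6: eliminating its period and room leaves {2, 6}.
Period 6, room 4: eliminating its period and room leaves {6}.
Enumerating the assignments across these blanks that avoid any period or room repeat gives 3 completions.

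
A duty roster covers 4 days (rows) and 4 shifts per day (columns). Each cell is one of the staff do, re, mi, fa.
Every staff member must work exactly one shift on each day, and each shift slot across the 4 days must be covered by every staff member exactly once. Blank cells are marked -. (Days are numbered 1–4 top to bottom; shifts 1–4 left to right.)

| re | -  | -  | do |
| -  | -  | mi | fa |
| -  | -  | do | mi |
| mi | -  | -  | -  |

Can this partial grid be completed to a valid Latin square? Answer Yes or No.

Day 1, shift 3: day 1 has {do, re} and shift 3 has {do, mi}, so it must be fa.
Day 1, shift 2: day 1 has {do, re, fa} and shift 2 has {}, so it must be mi.
Day 2, shift 1: day 2 has {mi, fa} and shift 1 has {re, mi}, so it must be do.
Day 2, shift 2: day 2 has {do, mi, fa} and shift 2 has {mi}, so it must be re.
Day 3, shift 1: day 3 has {do, mi} and shift 1 has {do, re, mi}, so it must be fa.
Now day 3, shift 2: day 3 together with shift 2 already contain {do, re, mi, fa} — every symbol — so nothing can go there. The grid has no valid completion.

No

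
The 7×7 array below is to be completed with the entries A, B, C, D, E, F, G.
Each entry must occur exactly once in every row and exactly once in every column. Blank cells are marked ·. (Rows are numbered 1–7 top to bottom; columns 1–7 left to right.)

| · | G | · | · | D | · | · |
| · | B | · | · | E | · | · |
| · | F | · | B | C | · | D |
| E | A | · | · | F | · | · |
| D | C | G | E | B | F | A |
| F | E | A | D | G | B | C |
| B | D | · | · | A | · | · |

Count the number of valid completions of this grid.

Row 1, column 1: eliminating its row and column leaves {A, C}.
Row 1, column 3: eliminating its row and column leaves {B, C, E, F}.
Row 1, column 4: eliminating its row and column leaves {A, C, F}.
Row 1, column 6: eliminating its row and column leaves {A, C, E}.
Row 1, column 7: eliminating its row and column leaves {B, E, F}.
Row 2, column 1: eliminating its row and column leaves {A, C, G}.
Row 2, column 3: eliminating its row and column leaves {C, D, F}.
Row 2, column 4: eliminating its row and column leaves {A, C, F, G}.
Row 2, column 6: eliminating its row and column leaves {A, C, D, G}.
Row 2, column 7: eliminating its row and column leaves {F, G}.
Row 3, column 1: eliminating its row and column leaves {A, G}.
Row 3, column 3: eliminating its row and column leaves {E}.
Row 3, column 6: eliminating its row and column leaves {A, E, G}.
Row 4, column 3: eliminating its row and column leaves {B, C, D}.
Row 4, column 4: eliminating its row and column leaves {C, G}.
Row 4, column 6: eliminating its row and column leaves {C, D, G}.
Row 4, column 7: eliminating its row and column leaves {B, G}.
Row 7, column 3: eliminating its row and column leaves {C, E, F}.
Row 7, column 4: eliminating its row and column leaves {C, F, G}.
Row 7, column 6: eliminating its row and column leaves {C, E, G}.
Row 7, column 7: eliminating its row and column leaves {E, F, G}.
Enumerating the assignments across these blanks that avoid any row or column repeat gives 11 completions.

11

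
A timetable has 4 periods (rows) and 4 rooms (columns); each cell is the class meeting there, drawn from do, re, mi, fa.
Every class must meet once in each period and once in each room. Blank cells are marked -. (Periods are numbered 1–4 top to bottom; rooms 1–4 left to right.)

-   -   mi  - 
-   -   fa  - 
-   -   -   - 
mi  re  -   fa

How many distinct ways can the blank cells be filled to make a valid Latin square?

Period 1, room 1: eliminating its period and room leaves {do, re, fa}.
Period 1, room 2: eliminating its period and room leaves {do, fa}.
Period 1, room 4: eliminating its period and room leaves {do, re}.
Period 2, room 1: eliminating its period and room leaves {do, re}.
Period 2, room 2: eliminating its period and room leaves {do, mi}.
Period 2, room 4: eliminating its period and room leaves {do, re, mi}.
Period 3, room 1: eliminating its period and room leaves {do, re, fa}.
Period 3, room 2: eliminating its period and room leaves {do, mi, fa}.
Period 3, room 3: eliminating its period and room leaves {do, re}.
Period 3, room 4: eliminating its period and room leaves {do, re, mi}.
Period 4, room 3: eliminating its period and room leaves {do}.
Enumerating the assignments across these blanks that avoid any period or room repeat gives 4 completions.

4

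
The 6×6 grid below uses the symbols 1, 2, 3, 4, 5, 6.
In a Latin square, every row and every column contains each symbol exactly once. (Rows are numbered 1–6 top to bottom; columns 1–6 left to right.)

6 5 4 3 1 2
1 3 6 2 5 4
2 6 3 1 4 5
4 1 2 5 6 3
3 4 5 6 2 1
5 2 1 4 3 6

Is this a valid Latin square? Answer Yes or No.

Each row is a permutation of the 6 symbols, and so is each column.

Yes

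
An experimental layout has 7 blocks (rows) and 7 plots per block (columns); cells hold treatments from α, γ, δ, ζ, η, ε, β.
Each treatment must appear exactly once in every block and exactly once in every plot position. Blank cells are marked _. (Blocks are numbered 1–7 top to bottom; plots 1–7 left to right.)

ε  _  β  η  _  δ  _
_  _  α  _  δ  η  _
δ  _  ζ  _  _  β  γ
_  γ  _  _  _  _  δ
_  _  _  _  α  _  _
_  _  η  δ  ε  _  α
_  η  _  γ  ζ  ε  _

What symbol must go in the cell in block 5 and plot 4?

Block 1, plot 5: block 1 has {δ, η, ε, β} and plot 5 has {α, δ, ζ, ε}, leaving only γ.
Block 1, plot 7: block 1 has {γ, δ, η, ε, β} and plot 7 has {α, γ, δ}, leaving only ζ.
Block 1, plot 2: block 1 has {γ, δ, ζ, η, ε, β} and plot 2 has {γ, η}, leaving only α.
Block 3, plot 2: block 3 has {γ, δ, ζ, β} and plot 2 has {α, γ, η}, leaving only ε.
Block 3, plot 4: block 3 has {γ, δ, ζ, ε, β} and plot 4 has {γ, δ, η}, leaving only α.
Block 3, plot 5: block 3 has {α, γ, δ, ζ, ε, β} and plot 5 has {α, γ, δ, ζ, ε}, leaving only η.
Block 4, plot 3: block 4 has {γ, δ} and plot 3 has {α, ζ, η, β}, leaving only ε.
Block 4, plot 5: block 4 has {γ, δ, ε} and plot 5 has {α, γ, δ, ζ, η, ε}, leaving only β.
Block 4, plot 4: block 4 has {γ, δ, ε, β} and plot 4 has {α, γ, δ, η}, leaving only ζ.
Block 4, plot 6: block 4 has {γ, δ, ζ, ε, β} and plot 6 has {δ, η, ε, β}, leaving only α.
Block 4, plot 1: block 4 has {α, γ, δ, ζ, ε, β} and plot 1 has {δ, ε}, leaving only η.
Block 7, plot 3: block 7 has {γ, ζ, η, ε} and plot 3 has {α, ζ, η, ε, β}, leaving only δ.
Block 5, plot 3: block 5 has {α} and plot 3 has {α, δ, ζ, η, ε, β}, leaving only γ.
Block 5, plot 6: block 5 has {α, γ} and plot 6 has {α, δ, η, ε, β}, leaving only ζ.
Block 5, plot 1: block 5 has {α, γ, ζ} and plot 1 has {δ, η, ε}, leaving only β.
Block 5 already has {α, γ, ζ, β} and plot 4 already has {α, γ, δ, ζ, η}, so block 5, plot 4 must be ε.

ε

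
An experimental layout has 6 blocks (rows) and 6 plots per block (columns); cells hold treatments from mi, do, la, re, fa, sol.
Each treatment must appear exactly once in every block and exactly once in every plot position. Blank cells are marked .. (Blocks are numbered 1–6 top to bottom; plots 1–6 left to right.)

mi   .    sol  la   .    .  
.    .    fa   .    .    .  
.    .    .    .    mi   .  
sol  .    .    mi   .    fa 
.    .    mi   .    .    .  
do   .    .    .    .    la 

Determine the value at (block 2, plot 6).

mi

Block 6, plot 3: block 6 has {do, la} and plot 3 has {mi, fa, sol}, leaving only re.
Block 2, plot 6 is narrowed to {mi, do, re, sol}.
If it were do, then block 5, plot 6 would be left with no valid symbol.
If it were re, then block 5, plot 6 would be left with no valid symbol.
If it were sol, propagating the remaining blanks reaches a contradiction.
So block 2, plot 6 must be mi.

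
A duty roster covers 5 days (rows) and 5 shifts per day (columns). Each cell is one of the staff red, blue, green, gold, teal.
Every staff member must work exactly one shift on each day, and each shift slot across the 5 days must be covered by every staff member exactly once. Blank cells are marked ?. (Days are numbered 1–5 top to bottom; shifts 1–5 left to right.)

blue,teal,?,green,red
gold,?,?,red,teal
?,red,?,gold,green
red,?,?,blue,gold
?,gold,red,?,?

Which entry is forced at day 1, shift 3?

gold

Day 1 already has {red, blue, green, teal} and shift 3 already has {red}, so day 1, shift 3 must be gold.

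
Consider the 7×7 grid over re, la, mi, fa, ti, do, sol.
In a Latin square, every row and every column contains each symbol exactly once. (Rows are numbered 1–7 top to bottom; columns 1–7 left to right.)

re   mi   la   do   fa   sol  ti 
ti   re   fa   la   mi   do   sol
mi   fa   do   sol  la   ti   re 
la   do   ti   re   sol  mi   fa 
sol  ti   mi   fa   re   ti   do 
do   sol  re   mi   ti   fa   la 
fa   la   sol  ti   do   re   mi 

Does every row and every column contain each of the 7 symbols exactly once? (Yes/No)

Column 6 contains ti twice (at rows 3 and 5), so it is not a permutation.

No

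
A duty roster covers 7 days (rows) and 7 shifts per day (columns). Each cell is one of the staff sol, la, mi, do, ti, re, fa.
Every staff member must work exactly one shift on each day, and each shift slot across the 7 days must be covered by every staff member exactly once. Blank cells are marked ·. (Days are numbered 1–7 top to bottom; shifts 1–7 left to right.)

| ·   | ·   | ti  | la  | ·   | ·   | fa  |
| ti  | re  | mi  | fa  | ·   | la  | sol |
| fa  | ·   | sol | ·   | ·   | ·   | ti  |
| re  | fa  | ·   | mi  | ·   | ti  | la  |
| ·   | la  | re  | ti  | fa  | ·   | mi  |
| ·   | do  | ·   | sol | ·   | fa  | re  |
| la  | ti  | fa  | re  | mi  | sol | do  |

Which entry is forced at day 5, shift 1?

sol

Day 2, shift 5: day 2 has {sol, la, mi, ti, re, fa} and shift 5 has {mi, fa}, leaving only do.
Day 3, shift 2: day 3 has {sol, ti, fa} and shift 2 has {la, do, ti, re, fa}, leaving only mi.
Day 1, shift 2: day 1 has {la, ti, fa} and shift 2 has {la, mi, do, ti, re, fa}, leaving only sol.
Day 1, shift 5: day 1 has {sol, la, ti, fa} and shift 5 has {mi, do, fa}, leaving only re.
Day 3, shift 4: day 3 has {sol, mi, ti, fa} and shift 4 has {sol, la, mi, ti, re, fa}, leaving only do.
Day 3, shift 5: day 3 has {sol, mi, do, ti, fa} and shift 5 has {mi, do, re, fa}, leaving only la.
Day 3, shift 6: day 3 has {sol, la, mi, do, ti, fa} and shift 6 has {sol, la, ti, fa}, leaving only re.
Day 4, shift 3: day 4 has {la, mi, ti, re, fa} and shift 3 has {sol, mi, ti, re, fa}, leaving only do.
Day 4, shift 5: day 4 has {la, mi, do, ti, re, fa} and shift 5 has {la, mi, do, re, fa}, leaving only sol.
Day 5, shift 6: day 5 has {la, mi, ti, re, fa} and shift 6 has {sol, la, ti, re, fa}, leaving only do.
Day 5 already has {la, mi, do, ti, re, fa} and shift 1 already has {la, ti, re, fa}, so day 5, shift 1 must be sol.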